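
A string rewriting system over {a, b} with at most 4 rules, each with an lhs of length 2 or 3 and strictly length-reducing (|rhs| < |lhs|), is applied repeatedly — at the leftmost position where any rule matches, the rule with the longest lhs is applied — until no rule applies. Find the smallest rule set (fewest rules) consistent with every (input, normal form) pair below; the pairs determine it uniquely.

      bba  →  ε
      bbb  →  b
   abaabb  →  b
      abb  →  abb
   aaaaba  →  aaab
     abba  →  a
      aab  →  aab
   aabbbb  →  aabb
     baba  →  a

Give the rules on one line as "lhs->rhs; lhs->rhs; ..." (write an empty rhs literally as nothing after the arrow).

  | bba => ε
  | bbb => b
  | abaabb => babb => b
  | abb

aba->b; bab->; bba->; bbb->b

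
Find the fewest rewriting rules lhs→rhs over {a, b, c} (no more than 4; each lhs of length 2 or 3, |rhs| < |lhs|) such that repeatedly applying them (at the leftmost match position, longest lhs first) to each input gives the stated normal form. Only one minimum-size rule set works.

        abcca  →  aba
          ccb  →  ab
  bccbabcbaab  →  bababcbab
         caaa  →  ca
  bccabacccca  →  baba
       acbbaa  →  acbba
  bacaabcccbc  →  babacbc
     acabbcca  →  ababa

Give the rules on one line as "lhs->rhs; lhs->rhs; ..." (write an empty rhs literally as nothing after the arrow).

aa->a; cab->ba; cc->a

  | abcca => abaa => aba
  | ccb => ab
  | bccbabcbaab => bababcbaab => bababcbab
  | caaa => caa => ca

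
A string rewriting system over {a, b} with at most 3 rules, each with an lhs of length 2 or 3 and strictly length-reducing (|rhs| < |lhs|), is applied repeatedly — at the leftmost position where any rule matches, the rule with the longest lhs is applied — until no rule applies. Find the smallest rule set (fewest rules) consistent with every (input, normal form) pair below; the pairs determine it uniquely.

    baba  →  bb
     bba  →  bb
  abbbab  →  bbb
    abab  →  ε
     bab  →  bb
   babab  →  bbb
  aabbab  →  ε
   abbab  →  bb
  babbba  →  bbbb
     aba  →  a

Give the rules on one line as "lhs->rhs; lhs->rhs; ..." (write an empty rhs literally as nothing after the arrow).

ab->; ba->b

  | baba => bba => bb
  | bba => bb
  | abbbab => bbab => bbb
  | abab => ab => ε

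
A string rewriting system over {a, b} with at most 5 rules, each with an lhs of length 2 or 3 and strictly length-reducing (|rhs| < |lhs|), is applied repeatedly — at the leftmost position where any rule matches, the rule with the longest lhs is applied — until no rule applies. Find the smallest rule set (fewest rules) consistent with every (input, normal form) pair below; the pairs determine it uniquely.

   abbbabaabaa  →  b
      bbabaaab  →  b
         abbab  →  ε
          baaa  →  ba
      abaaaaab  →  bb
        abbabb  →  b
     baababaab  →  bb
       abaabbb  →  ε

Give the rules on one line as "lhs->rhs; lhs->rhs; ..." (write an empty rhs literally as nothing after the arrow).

aa->; aab->; ab->b; bbb->

  | abbbabaabaa => bbbabaabaa => abaabaa => baabaa => baa => b
  | bbabaaab => bbbaaab => aaab => ab => b
  | abbab => bbab => bbb => ε
  | baaa => ba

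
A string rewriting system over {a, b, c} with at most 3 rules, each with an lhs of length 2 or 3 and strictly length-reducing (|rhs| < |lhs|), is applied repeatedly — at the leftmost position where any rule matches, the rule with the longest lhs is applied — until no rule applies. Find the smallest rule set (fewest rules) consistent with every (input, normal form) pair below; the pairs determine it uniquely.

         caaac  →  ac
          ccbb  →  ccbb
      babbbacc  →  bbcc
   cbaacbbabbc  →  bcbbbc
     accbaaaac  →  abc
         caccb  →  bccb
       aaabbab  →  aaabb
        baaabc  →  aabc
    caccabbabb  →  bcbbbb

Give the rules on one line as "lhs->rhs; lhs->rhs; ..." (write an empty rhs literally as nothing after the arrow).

ba->; ca->b

  | caaac => baac => ac
  | ccbb
  | babbbacc => bbbacc => bbcc
  | cbaacbbabbc => cacbbabbc => bcbbabbc => bcbbbc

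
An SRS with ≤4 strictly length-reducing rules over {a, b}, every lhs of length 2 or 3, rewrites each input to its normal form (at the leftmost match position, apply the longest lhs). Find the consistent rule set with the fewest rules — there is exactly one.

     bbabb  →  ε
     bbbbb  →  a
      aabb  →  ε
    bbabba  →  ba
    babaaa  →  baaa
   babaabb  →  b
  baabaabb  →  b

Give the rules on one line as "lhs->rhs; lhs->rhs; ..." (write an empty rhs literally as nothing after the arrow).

  | bbabb => aabb => ab => ε
  | bbbbb => abbb => bb => a
  | aabb => ab => ε
  | bbabba => aabba => aba => ba

ab->; aba->ba; bab->b; bb->a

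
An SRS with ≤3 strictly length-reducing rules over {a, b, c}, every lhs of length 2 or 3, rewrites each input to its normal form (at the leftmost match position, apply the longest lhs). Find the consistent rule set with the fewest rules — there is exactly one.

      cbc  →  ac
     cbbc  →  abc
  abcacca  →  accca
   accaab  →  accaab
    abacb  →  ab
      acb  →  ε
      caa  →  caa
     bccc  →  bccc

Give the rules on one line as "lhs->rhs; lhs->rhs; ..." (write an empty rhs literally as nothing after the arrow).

  | cbc => ac
  | cbbc => abc
  | abcacca => accca
  | accaab

acb->; bca->c; cb->a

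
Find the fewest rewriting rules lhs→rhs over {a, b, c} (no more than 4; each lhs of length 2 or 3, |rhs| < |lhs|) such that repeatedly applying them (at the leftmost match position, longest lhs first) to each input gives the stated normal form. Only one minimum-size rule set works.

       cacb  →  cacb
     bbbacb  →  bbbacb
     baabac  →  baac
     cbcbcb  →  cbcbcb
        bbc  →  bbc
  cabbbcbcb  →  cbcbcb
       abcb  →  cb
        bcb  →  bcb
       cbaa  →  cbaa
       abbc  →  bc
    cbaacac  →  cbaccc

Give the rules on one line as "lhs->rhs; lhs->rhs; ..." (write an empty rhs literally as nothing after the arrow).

  | cacb
  | bbbacb
  | baabac => baac
  | cbcbcb

ab->; aca->cc; cbb->cb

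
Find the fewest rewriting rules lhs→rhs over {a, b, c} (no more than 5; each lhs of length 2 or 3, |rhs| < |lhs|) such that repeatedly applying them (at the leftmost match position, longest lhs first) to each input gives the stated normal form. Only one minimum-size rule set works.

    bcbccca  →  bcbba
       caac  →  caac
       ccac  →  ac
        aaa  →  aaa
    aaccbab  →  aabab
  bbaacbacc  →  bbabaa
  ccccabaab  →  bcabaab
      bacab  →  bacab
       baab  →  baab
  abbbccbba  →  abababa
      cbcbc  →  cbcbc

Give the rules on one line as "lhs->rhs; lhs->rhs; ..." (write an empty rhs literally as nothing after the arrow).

  | bcbccca => bcbba
  | caac
  | ccac => ac
  | aaa

acb->ba; bbc->aa; cc->; ccc->b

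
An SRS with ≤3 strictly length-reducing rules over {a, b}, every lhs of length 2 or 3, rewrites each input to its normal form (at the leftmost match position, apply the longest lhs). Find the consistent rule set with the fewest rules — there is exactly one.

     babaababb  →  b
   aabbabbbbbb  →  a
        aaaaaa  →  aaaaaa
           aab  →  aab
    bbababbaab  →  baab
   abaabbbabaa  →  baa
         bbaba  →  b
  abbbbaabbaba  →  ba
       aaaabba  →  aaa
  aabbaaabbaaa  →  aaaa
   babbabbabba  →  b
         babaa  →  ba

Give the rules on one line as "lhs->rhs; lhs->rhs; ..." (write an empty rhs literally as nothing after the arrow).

aba->; bb->; bba->ba

  | babaababb => bababb => bbb => b
  | aabbabbbbbb => aababbbbbb => abbbbbb => abbbb => abb => a
  | aaaaaa
  | aab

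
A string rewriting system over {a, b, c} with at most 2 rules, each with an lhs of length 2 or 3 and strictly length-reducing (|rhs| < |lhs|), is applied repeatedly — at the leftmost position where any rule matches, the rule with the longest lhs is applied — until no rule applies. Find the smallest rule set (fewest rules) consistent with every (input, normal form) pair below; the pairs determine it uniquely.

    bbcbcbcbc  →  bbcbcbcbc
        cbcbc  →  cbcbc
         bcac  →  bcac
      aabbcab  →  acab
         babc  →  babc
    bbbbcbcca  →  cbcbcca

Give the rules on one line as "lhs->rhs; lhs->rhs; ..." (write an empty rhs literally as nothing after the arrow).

abb->; bbb->c

  | bbcbcbcbc
  | cbcbc
  | bcac
  | aabbcab => acab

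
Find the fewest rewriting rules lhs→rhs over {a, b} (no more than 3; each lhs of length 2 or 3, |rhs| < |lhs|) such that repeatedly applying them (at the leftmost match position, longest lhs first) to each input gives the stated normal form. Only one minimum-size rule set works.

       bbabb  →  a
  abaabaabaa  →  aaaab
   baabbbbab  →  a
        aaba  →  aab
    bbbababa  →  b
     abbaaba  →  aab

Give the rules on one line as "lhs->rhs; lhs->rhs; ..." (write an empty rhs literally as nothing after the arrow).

  | bbabb => bab => a
  | abaabaabaa => ababaabaa => aaaabaa => aaaaba => aaaab
  | baabbbbab => babbbbab => abbbab => bab => a
  | aaba => aab

abb->; ba->b; bab->a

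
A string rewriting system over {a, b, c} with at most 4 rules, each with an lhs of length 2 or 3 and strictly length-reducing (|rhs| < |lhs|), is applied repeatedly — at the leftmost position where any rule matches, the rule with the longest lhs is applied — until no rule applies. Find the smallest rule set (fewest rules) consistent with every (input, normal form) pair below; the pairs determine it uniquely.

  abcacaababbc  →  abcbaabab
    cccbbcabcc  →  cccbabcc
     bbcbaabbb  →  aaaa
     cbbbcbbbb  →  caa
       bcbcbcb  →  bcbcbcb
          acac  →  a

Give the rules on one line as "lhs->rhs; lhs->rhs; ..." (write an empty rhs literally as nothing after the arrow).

ac->b; bb->a; bbb->a

  | abcacaababbc => abcbaababbc => abcbaabaac => abcbaabab
  | cccbbcabcc => cccacabcc => cccbabcc
  | bbcbaabbb => acbaabbb => bbaabbb => aaabbb => aaaa
  | cbbbcbbbb => cacbbbb => cbbbbb => cabb => caa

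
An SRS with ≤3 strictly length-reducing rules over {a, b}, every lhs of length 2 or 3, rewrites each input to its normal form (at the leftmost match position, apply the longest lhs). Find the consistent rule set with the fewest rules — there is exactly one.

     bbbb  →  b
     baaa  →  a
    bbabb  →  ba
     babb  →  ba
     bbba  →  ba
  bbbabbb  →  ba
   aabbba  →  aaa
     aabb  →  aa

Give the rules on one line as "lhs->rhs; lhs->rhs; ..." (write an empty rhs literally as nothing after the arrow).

  | bbbb => bbb => bb => b
  | baaa => a
  | bbabb => babb => bab => ba
  | babb => bab => ba

ab->a; baa->; bb->b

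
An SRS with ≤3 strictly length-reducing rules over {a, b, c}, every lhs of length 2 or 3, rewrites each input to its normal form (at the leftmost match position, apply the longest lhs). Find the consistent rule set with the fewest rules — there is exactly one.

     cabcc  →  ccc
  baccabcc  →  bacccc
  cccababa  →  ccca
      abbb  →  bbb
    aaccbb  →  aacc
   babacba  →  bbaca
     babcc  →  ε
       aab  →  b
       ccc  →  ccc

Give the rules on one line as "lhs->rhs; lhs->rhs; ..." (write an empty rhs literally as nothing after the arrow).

  | cabcc => cbcc => ccc
  | baccabcc => baccbcc => bacccc
  | cccababa => cccbaba => cccaba => cccba => ccca
  | abbb => bbb

ab->b; bc->; cb->c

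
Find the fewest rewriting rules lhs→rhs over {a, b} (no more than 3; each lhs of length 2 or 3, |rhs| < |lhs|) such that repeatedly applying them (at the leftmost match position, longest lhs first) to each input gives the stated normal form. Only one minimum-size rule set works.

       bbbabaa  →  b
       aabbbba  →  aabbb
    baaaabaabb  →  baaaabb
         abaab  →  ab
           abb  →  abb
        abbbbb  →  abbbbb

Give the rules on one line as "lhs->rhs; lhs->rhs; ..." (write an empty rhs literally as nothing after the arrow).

  | bbbabaa => bbbaa => bba => b
  | aabbbba => aabbb
  | baaaabaabb => baaaabb
  | abaab => ab

aba->; bba->b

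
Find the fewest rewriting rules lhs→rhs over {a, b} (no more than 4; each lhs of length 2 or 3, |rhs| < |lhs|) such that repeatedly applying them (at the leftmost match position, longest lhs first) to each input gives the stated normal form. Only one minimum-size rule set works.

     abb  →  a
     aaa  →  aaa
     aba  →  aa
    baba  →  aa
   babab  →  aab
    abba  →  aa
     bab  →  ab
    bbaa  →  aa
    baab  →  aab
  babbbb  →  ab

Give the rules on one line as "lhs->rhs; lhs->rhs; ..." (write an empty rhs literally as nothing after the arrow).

  | abb => a
  | aaa
  | aba => aa
  | baba => aba => aa

ba->a; bb->; bbb->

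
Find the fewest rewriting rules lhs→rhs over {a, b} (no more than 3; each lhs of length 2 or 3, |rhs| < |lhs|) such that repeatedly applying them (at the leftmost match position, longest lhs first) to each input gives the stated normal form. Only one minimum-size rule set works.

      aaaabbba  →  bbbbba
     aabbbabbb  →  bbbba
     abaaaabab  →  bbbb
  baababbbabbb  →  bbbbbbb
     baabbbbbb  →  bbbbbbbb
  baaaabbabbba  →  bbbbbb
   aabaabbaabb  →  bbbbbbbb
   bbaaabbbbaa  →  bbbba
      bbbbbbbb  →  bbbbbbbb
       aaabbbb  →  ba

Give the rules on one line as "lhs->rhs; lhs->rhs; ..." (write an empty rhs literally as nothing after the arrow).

aa->b; ab->a

  | aaaabbba => baabbba => bbbbba
  | aabbbabbb => bbbbabbb => bbbbabb => bbbbab => bbbba
  | abaaaabab => aaaaabab => baaabab => bbabab => bbaab => bbbb
  | baababbbabbb => bbbabbbabbb => bbbabbabbb => bbbababbb => bbbaabbb => bbbbbbb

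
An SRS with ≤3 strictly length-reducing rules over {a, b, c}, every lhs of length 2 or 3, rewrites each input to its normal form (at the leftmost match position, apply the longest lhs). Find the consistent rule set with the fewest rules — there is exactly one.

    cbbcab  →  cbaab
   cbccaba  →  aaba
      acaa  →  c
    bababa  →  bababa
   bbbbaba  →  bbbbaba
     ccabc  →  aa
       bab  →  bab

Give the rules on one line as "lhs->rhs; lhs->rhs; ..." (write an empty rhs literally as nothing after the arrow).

  | cbbcab => cbaab
  | cbccaba => cacaba => acaba => aaba
  | acaa => aaa => c
  | bababa

aaa->c; bc->a; ca->a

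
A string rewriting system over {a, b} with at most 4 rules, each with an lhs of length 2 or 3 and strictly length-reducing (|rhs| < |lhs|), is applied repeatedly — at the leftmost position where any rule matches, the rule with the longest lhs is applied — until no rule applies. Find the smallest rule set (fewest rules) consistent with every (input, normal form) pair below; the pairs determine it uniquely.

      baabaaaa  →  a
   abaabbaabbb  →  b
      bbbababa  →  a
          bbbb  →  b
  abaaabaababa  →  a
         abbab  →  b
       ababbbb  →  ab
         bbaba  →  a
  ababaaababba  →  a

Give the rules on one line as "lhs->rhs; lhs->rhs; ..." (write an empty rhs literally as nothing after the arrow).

aa->b; ba->; bb->b; bba->a

  | baabaaaa => abaaaa => aaaa => baa => a
  | abaabbaabbb => aabbaabbb => bbbaabbb => bbaabbb => aabbb => bbbb => bbb => bb => b
  | bbbababa => bbababa => ababa => aba => a
  | bbbb => bbb => bb => b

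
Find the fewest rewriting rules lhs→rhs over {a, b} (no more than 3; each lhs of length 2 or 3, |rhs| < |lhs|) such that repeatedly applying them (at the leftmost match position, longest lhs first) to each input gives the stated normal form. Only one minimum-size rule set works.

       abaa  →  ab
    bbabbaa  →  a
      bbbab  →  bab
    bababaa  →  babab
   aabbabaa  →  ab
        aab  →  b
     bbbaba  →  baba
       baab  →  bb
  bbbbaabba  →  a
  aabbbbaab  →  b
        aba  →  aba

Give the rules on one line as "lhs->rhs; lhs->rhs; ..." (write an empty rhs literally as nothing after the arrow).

  | abaa => ab
  | bbabbaa => abbaa => aaa => a
  | bbbab => bab
  | bababaa => babab

aa->; bba->a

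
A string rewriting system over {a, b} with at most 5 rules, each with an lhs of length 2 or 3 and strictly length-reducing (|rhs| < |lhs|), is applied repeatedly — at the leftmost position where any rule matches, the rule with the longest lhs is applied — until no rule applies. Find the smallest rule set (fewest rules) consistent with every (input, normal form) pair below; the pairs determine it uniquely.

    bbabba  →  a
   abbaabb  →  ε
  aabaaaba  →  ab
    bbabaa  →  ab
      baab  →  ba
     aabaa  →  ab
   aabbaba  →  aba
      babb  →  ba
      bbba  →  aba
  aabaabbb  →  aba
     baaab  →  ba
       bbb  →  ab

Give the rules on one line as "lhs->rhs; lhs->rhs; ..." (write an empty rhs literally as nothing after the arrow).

aa->; aab->ab; bab->ba; bb->a

  | bbabba => aabba => abba => aaa => a
  | abbaabb => aaaabb => aabb => abb => aa => ε
  | aabaaaba => abaaaba => ababa => abaa => ab
  | bbabaa => aabaa => abaa => ab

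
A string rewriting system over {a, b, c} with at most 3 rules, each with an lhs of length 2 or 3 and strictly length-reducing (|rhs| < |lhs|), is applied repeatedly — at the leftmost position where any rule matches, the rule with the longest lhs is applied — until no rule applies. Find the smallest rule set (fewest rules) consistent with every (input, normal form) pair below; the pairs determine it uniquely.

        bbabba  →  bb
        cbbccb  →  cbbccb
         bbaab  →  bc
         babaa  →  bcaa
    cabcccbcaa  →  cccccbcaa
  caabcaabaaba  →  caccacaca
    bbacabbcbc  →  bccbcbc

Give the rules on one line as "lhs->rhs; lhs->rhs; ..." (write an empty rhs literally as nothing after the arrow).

ab->c; bba->b

  | bbabba => bbba => bb
  | cbbccb
  | bbaab => bab => bc
  | babaa => bcaa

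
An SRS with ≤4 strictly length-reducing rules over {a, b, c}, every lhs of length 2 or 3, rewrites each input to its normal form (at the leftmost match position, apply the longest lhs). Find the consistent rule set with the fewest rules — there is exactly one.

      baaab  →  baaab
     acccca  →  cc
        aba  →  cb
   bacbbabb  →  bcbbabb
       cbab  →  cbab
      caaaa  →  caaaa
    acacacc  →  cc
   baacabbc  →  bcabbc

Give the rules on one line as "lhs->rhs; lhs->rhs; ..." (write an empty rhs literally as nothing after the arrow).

  | baaab
  | acccca => cccca => cc
  | aba => cb
  | bacbbabb => bcbbabb

aba->cb; ac->c; cca->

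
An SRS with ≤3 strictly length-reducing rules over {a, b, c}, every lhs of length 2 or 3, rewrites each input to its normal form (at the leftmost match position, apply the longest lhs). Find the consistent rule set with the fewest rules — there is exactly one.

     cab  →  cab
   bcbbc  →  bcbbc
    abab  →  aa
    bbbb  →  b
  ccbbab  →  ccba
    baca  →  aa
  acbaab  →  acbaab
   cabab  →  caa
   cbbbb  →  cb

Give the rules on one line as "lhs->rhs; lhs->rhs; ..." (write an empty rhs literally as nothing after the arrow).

  | cab
  | bcbbc
  | abab => aa
  | bbbb => b

bab->a; bac->a; bbb->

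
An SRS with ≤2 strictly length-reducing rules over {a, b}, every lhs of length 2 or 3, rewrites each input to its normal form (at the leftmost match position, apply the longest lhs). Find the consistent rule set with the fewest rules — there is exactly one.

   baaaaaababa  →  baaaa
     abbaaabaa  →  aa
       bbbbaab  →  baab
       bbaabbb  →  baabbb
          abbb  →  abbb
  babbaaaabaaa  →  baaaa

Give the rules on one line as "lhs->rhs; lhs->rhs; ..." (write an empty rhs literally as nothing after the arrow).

  | baaaaaababa => baaaaaba => baaaa
  | abbaaabaa => abaaabaa => aabaa => aa
  | bbbbaab => bbbaab => bbaab => baab
  | bbaabbb => baabbb

aba->; bba->ba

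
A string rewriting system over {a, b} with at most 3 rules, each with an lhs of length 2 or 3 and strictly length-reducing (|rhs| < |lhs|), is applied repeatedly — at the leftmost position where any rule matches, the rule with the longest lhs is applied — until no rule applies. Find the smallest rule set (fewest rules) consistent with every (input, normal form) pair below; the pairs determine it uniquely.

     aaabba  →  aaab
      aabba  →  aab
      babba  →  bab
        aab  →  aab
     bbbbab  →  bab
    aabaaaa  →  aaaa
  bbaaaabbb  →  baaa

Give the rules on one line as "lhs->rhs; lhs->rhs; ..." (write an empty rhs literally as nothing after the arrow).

  | aaabba => aaab
  | aabba => aab
  | babba => bab
  | aab

aba->; bba->b; bbb->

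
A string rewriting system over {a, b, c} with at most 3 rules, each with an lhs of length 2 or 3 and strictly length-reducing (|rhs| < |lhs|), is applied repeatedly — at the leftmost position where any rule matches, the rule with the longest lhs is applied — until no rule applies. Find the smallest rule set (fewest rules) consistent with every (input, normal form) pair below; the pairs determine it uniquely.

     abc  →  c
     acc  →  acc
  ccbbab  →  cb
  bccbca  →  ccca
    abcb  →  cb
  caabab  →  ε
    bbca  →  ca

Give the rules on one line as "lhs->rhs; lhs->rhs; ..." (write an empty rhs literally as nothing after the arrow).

  | abc => bc => c
  | acc
  | ccbbab => cab => cb
  | bccbca => ccbca => ccca

ab->b; bc->c; cbb->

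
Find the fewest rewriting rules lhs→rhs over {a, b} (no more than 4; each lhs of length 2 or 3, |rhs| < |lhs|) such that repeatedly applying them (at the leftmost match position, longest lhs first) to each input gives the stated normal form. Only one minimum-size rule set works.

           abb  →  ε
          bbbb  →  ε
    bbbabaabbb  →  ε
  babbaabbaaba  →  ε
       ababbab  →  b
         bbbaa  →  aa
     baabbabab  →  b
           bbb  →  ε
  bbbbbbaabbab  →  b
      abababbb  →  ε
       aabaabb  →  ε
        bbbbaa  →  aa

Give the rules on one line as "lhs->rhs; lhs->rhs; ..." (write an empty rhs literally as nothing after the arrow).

ab->b; ba->; bb->; bbb->bb

  | abb => bb => ε
  | bbbb => bbb => bb => ε
  | bbbabaabbb => bbabaabbb => abaabbb => baabbb => abbb => bbb => bb => ε
  | babbaabbaaba => bbaabbaaba => aabbaaba => abbaaba => bbaaba => aaba => aba => ba => ε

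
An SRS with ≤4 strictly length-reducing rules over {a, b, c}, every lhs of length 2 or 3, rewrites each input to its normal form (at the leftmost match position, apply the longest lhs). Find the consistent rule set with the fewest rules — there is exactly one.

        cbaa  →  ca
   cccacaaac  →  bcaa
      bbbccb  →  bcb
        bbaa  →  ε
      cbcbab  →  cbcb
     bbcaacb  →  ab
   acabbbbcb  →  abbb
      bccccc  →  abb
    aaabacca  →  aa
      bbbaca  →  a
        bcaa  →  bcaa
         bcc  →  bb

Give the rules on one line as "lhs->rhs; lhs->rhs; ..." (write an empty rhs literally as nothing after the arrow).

ac->; ba->; bbc->ab; cc->b

  | cbaa => ca
  | cccacaaac => bcacaaac => bcaaac => bcaa
  | bbbccb => babcb => bcb
  | bbaa => ba => ε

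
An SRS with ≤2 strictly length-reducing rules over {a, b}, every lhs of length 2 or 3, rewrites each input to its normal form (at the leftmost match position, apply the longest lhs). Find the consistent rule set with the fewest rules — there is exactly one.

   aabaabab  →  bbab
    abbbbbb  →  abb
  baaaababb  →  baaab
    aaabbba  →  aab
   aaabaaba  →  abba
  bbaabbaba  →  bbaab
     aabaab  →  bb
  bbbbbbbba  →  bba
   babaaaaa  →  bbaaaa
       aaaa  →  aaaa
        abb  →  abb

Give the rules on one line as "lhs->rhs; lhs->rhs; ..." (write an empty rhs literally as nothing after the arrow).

aba->b; bbb->b

  | aabaabab => ababab => bbab
  | abbbbbb => abbbb => abb
  | baaaababb => baaabbb => baaab
  | aaabbba => aaaba => aab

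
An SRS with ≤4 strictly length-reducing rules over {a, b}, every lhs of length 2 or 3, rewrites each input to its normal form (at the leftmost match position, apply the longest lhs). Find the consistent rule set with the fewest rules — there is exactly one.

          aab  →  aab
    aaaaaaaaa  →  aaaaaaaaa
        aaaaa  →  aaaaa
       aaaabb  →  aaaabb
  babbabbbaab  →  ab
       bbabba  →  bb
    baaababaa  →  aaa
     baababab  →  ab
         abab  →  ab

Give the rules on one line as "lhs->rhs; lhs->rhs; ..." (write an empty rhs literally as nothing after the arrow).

ba->; bba->bb; bbb->b

  | aab
  | aaaaaaaaa
  | aaaaa
  | aaaabb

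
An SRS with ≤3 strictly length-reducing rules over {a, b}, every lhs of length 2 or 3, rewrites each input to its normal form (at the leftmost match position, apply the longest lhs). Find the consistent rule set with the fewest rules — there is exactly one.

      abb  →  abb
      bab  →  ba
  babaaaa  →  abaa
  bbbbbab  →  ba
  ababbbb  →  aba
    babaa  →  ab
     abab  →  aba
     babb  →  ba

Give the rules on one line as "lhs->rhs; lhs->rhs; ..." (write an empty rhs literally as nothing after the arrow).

  | abb
  | bab => ba
  | babaaaa => baaaaa => bbaaa => abaa
  | bbbbbab => bbbabb => babbb => babb => bab => ba

aaa->ba; bab->ba; bba->ab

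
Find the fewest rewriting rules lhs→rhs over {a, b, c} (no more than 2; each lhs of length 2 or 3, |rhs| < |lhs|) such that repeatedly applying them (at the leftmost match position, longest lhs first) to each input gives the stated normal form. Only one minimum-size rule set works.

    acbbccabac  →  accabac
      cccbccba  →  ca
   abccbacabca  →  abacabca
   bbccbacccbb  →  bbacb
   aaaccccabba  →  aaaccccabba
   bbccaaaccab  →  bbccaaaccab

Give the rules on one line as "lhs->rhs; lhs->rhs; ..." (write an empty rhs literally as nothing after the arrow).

cbb->; ccb->

  | acbbccabac => accabac
  | cccbccba => cccba => ca
  | abccbacabca => abacabca
  | bbccbacccbb => bbacccbb => bbacb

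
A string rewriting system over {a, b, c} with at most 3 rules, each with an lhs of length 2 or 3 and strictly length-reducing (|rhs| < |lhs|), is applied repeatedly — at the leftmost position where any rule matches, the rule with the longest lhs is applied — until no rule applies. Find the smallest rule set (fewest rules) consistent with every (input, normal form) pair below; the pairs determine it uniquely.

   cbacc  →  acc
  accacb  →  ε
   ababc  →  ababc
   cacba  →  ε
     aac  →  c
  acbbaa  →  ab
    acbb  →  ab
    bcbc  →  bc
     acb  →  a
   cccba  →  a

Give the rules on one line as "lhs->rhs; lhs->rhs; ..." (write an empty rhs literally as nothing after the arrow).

  | cbacc => acc
  | accacb => acacb => aacb => cb => ε
  | ababc
  | cacba => acba => aa => ε

aa->; ca->a; cb->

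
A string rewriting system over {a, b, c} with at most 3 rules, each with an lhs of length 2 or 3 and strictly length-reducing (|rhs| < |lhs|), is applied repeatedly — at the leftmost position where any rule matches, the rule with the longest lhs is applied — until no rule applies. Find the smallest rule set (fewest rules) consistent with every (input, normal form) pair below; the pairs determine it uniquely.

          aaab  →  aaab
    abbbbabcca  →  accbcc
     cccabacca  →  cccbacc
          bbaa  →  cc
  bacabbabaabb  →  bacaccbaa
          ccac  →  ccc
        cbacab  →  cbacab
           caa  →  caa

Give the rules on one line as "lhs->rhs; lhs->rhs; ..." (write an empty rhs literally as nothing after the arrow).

bb->; bba->cc; cca->cc

  | aaab
  | abbbbabcca => abbabcca => accbcca => accbcc
  | cccabacca => cccbacca => cccbacc
  | bbaa => cca => cc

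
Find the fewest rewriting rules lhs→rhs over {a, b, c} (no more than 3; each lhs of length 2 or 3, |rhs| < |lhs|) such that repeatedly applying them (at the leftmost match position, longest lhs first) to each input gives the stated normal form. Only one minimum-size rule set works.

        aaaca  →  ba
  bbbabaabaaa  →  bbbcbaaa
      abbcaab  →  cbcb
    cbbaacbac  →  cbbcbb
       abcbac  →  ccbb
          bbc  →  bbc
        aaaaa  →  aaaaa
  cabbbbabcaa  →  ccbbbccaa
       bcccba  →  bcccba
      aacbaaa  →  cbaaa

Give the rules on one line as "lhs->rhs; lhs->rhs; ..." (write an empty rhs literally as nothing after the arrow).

  | aaaca => aaba => aca => ba
  | bbbabaabaaa => bbbcaabaaa => bbbcacaaa => bbbcbaaa
  | abbcaab => cbcaab => cbcac => cbcb
  | cbbaacbac => cbbabbac => cbbcbac => cbbcbb

ab->c; ac->b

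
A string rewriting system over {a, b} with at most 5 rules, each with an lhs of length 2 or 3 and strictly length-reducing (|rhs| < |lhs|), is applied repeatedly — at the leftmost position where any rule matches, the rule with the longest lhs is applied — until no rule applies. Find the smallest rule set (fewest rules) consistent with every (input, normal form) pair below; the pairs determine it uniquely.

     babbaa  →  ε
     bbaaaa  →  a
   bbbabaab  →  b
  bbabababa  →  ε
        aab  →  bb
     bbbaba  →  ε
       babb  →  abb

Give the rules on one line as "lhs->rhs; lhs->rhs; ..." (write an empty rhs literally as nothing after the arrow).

  | babbaa => abbaa => abaa => aaa => ε
  | bbaaaa => baaaa => aaaa => a
  | bbbabaab => bbabaab => babaab => abaab => aaab => b
  | bbabababa => babababa => abababa => aababa => bbaba => baba => aba => aa => ε

aa->; aaa->; aab->bb; ba->a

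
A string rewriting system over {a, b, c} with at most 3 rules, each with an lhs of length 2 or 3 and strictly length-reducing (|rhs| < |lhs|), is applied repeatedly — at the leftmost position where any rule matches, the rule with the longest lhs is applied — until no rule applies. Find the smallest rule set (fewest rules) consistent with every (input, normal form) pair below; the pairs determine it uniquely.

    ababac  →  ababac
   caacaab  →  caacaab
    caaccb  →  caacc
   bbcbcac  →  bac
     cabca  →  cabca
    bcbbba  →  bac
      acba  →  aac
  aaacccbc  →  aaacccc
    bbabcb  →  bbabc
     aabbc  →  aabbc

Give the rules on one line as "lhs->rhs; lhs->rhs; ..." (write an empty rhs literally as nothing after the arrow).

bcc->; cb->c; cba->ac

  | ababac
  | caacaab
  | caaccb => caacc
  | bbcbcac => bbccac => bac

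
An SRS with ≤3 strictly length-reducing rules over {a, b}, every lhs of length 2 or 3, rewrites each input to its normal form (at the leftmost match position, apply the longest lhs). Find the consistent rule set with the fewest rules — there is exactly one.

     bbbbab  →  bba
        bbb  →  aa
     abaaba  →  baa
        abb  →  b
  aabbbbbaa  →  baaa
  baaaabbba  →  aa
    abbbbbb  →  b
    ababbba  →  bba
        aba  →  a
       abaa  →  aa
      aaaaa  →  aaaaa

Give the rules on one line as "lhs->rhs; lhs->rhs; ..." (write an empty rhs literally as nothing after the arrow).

  | bbbbab => aabab => baab => bba
  | bbb => aa
  | abaaba => aaba => baa
  | abb => b

aab->ba; ab->; bbb->aa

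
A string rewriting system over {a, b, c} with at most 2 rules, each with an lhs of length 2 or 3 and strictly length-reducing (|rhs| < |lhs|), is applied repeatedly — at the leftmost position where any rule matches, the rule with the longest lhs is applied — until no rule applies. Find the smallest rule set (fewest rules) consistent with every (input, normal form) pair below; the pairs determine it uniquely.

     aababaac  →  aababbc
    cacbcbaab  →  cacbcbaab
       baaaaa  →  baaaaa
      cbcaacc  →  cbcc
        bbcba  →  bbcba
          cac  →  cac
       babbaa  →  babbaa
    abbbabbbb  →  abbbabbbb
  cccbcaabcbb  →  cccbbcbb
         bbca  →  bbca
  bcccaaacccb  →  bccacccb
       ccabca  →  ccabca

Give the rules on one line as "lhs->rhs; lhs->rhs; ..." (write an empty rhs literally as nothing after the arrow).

  | aababaac => aababbc
  | cacbcbaab
  | baaaaa
  | cbcaacc => cbcc

aac->bc; caa->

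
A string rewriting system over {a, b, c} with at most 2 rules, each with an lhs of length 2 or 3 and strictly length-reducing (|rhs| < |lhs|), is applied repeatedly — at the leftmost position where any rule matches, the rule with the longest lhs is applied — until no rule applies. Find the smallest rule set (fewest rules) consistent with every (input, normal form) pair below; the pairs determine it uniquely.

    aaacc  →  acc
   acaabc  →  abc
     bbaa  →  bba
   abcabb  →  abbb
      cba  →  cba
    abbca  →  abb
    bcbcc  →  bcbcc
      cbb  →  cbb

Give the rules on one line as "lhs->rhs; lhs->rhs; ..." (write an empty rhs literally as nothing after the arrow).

aa->a; ca->

  | aaacc => aacc => acc
  | acaabc => aabc => abc
  | bbaa => bba
  | abcabb => abbb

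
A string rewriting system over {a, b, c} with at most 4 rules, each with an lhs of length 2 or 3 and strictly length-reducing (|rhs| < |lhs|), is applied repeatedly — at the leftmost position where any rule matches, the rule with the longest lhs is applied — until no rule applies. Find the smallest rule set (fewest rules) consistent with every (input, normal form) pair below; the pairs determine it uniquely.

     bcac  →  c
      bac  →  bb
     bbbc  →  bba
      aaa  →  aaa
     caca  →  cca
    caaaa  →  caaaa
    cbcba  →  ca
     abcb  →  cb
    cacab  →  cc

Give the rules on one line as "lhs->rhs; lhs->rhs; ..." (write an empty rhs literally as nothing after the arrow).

ab->; ac->c; bac->bb; bc->a

  | bcac => aac => ac => c
  | bac => bb
  | bbbc => bba
  | aaa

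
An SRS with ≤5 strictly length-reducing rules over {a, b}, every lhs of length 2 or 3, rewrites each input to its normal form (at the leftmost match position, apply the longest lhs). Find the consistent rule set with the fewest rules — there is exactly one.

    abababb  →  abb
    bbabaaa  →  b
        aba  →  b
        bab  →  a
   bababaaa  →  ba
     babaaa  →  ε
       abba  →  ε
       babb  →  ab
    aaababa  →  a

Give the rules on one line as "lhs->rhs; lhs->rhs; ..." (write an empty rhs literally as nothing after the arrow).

  | abababb => bbabb => abb
  | bbabaaa => abaaa => baa => b
  | aba => b
  | bab => a

aa->; aba->b; bab->a; bba->a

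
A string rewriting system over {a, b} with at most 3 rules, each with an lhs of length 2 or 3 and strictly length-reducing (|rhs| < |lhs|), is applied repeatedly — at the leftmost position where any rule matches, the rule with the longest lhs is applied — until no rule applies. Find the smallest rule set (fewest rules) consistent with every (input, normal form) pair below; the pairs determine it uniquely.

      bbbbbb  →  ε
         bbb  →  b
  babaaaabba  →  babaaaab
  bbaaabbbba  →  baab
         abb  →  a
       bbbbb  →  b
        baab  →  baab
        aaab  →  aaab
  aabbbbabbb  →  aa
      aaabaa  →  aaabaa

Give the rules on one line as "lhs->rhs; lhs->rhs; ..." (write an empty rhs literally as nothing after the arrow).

  | bbbbbb => bbbb => bb => ε
  | bbb => b
  | babaaaabba => babaaaab
  | bbaaabbbba => baabbbba => baabba => baab

bb->; bba->b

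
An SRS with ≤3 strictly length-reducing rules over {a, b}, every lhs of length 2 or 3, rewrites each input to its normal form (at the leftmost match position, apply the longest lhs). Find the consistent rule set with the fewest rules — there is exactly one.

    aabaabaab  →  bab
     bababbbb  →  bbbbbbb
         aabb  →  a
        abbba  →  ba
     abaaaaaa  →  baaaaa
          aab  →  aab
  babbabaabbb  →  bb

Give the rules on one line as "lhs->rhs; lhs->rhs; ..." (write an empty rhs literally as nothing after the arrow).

aba->bb; abb->; bba->ba

  | aabaabaab => abbabaab => abaab => bbab => bab
  | bababbbb => bbbbbbb
  | aabb => a
  | abbba => ba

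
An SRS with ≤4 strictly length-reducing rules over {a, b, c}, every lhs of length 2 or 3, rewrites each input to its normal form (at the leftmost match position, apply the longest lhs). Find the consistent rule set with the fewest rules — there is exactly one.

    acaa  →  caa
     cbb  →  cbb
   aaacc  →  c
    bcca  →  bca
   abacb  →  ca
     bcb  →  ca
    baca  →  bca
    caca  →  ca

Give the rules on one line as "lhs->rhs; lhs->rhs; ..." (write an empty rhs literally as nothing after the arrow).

ac->c; bcb->ca; cc->c

  | acaa => caa
  | cbb
  | aaacc => aacc => acc => cc => c
  | bcca => bca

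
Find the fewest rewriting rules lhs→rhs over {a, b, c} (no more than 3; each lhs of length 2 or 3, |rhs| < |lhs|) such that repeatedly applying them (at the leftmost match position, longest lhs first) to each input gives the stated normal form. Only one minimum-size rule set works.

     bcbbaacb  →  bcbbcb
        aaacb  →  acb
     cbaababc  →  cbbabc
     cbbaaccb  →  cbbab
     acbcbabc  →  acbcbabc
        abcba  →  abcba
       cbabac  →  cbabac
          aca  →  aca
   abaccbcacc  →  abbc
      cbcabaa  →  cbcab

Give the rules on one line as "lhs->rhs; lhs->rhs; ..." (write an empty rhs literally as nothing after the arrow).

  | bcbbaacb => bcbbcb
  | aaacb => acb
  | cbaababc => cbbabc
  | cbbaaccb => cbbccb => cbbab

aa->; cc->a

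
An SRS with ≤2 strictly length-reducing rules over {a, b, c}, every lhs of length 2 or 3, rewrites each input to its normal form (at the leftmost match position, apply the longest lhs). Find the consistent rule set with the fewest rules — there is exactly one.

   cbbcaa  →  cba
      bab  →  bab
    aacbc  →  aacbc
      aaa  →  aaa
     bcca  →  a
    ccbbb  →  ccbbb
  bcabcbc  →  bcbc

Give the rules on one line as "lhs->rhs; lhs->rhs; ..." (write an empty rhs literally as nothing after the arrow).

bca->; bcc->

  | cbbcaa => cba
  | bab
  | aacbc
  | aaa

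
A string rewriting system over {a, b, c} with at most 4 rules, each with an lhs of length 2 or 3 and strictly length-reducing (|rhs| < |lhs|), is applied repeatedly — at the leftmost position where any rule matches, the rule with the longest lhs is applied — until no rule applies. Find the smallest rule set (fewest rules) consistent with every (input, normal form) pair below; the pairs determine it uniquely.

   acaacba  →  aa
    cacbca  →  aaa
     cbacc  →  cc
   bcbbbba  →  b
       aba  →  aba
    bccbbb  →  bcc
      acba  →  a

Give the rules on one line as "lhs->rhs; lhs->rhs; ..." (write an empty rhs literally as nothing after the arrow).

ca->; cb->c; cbc->aa

  | acaacba => aacba => aaca => aa
  | cacbca => cbca => aaa
  | cbacc => cacc => cc
  | bcbbbba => bcbbba => bcbba => bcba => bca => b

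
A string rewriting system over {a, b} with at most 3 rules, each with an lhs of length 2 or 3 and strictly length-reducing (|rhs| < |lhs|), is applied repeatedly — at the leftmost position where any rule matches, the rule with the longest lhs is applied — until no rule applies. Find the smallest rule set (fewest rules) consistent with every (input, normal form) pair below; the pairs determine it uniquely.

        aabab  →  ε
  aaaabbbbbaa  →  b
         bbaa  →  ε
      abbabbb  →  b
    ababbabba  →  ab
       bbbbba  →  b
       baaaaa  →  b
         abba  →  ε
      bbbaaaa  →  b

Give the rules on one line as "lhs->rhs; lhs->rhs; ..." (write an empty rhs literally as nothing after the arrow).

  | aabab => bab => bb => ε
  | aaaabbbbbaa => aabbbbbaa => bbbbbaa => bbbaa => baa => ba => b
  | bbaa => aa => ε
  | abbabbb => aabbb => bbb => b

aa->; ba->b; bb->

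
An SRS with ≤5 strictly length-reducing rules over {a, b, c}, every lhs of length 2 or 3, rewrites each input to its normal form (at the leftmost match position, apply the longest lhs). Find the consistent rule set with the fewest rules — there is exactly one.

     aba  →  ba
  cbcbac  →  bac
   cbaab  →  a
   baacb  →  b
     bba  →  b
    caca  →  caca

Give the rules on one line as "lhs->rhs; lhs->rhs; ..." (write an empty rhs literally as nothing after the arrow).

aa->b; ab->b; bb->a; cb->a

  | aba => ba
  | cbcbac => acbac => aaac => bac
  | cbaab => aaab => bab => bb => a
  | baacb => bbcb => acb => aa => b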